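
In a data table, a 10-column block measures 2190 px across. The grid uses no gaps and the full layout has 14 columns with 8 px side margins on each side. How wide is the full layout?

10c = 2190 → c = 219 px.
Summing: 16 + 3066 = 3082 px.

3082 px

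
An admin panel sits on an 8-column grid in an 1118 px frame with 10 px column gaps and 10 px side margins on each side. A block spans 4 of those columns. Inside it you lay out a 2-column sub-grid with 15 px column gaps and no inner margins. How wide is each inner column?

264.5 px

Inside the margins: 1118 − 20 = 1098 px.
8 columns + 7 column gaps: 8c + 7·10 = 1098.
8c = 1098 − 70 = 1028, so c = 128.5 px.
4 columns plus 3 column gaps: 514 + 30 = 544 px.
2 columns + 1 column gap: 2d + 1·15 = 544.
2d = 544 − 15 = 529, so d = 264.5 px.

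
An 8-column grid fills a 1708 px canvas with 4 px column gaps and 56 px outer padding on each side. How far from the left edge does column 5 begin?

Inside the margins: 1708 − 112 = 1596 px.
8 columns + 7 column gaps: 8c + 7·4 = 1596.
8c = 1596 − 28 = 1568, so c = 196 px.
Before column 5: the margin + 4 columns + 4 column gaps.
Offset = 56 + 4·(196 + 4) = 56 + 800 = 856 px.

856 px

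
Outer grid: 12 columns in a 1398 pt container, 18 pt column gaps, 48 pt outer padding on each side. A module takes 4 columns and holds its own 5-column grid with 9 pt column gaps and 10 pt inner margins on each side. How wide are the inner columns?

73.2 pt

Inside the margins: 1398 − 96 = 1302 pt.
1302 − 11·18 = 1104; ÷12 gives c = 92 pt.
4-column span = 4·92 + 3·18 = 422 pt.
Inner content = 422 − 2·10 = 402 pt.
5 columns + 4 column gaps: 5d + 4·9 = 402.
5d = 402 − 36 = 366, so d = 73.2 pt.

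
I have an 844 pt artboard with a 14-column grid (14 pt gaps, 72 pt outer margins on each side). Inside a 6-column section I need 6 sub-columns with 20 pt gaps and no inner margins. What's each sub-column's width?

Outer content = 844 − 2·72 = 700 pt.
700 − 13·14 = 518; ÷14 gives c = 37 pt.
Span of 6: 6·37 + 5·14 = 222 + 70 = 292 pt.
Subtracting 5 gaps of 20 leaves 192 for 6 columns, so d = 32 pt.

32 pt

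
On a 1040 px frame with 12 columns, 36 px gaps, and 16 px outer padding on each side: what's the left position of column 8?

Subtract both margins: 1040 − 2·16 = 1008 px.
Subtracting 11 gaps of 36 leaves 612 for 12 columns, so c = 51 px.
Column 8 starts at margin + 7·(column + gutter) = 16 + 7·87 = 625 px.

625 px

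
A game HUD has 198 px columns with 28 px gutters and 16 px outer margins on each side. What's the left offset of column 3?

Before column 3: the margin + 2 columns + 2 gutters.
Offset = 16 + 2·(198 + 28) = 16 + 452 = 468 px.

468 px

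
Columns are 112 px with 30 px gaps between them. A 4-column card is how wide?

Span of 4: 4·112 + 3·30 = 448 + 90 = 538 px.

538 px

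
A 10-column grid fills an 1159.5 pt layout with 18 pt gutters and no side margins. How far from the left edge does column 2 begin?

117.75 pt

1159.5 − 9·18 = 997.5; ÷10 gives c = 99.75 pt.
No margin, so column 2 starts at 1·(column + gutter) = 1·117.75 = 117.75 pt.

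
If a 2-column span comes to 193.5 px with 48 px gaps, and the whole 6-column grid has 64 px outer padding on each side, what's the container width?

Subtracting 1 gap of 48 leaves 145.5 for 2 columns, so c = 72.75 px.
Adding margins, columns and gutters: 128 + 436.5 + 240 = 804.5 px.

804.5 px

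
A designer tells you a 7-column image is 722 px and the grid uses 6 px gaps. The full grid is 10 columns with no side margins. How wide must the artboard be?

722 − 6·6 = 686; ÷7 gives c = 98 px.
Summing: 980 + 54 = 1034 px.

1034 px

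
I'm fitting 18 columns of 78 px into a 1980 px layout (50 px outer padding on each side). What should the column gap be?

28 px

Subtract both margins: 1980 − 2·50 = 1880 px.
Columns use 1404 px, leaving 476 px across 17 column gaps = 28 px each.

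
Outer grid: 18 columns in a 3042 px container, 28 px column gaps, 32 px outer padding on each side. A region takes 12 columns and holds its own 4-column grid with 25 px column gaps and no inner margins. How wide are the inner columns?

Take off 64 px of margins, leaving 2978 px.
2978 − 17·28 = 2502; ÷18 gives c = 139 px.
12-column span = 12·139 + 11·28 = 1976 px.
Subtracting 3 column gaps of 25 leaves 1901 for 4 columns, so d = 475.25 px.

475.25 px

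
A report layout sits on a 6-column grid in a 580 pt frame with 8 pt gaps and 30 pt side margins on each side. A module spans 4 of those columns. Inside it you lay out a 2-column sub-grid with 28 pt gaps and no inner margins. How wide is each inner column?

Outer content = 580 − 2·30 = 520 pt.
6c + 5·8 = 520 → 6c = 480 → c = 80 pt.
4 columns plus 3 gaps: 320 + 24 = 344 pt.
Subtracting 1 gap of 28 leaves 316 for 2 columns, so d = 158 pt.

158 pt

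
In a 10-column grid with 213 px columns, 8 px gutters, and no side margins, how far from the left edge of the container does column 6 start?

1105 px

No margin, so column 6 starts at 5·(column + gutter) = 5·221 = 1105 px.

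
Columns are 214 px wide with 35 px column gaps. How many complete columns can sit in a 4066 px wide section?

16 columns

16 columns: 16·214 + 15·35 = 3949 px ≤ 4066.
17 columns: 4198 px > 4066. So 16.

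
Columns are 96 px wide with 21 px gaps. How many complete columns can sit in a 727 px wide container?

6 columns

Each extra column adds 96 + 21 = 117 px.
(727 + 21) / 117 = 6.39, so 6 columns fit.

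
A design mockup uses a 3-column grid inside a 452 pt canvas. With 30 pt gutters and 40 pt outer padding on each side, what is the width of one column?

Content width = 452 − 2·40 = 372 pt.
3 columns + 2 gutters: 3c + 2·30 = 372.
3c = 372 − 60 = 312, so c = 104 pt.

104 pt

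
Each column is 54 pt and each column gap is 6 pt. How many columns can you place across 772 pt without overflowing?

12 columns

Each extra column adds 54 + 6 = 60 pt.
(772 + 6) / 60 = 12.97, so 12 columns fit.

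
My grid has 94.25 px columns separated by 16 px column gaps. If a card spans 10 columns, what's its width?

1086.5 px

10-column span = 10·94.25 + 9·16 = 1086.5 px.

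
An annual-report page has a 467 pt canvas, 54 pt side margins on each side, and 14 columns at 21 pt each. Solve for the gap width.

5 pt

Inside the margins: 467 − 108 = 359 pt.
14·21 + 13g = 359 → 13g = 65 → g = 5 pt.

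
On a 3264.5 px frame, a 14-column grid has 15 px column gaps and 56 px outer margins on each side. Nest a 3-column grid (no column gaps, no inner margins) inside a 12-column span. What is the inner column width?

900 px

Subtract both margins: 3264.5 − 2·56 = 3152.5 px.
14c + 13·15 = 3152.5 → 14c = 2957.5 → c = 211.25 px.
Span of 12: 12·211.25 + 11·15 = 2535 + 165 = 2700 px.
With no column gaps, each column is 2700/3 = 900 px.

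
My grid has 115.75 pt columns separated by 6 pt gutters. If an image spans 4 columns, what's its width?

481 pt

4-column span = 4·115.75 + 3·6 = 481 pt.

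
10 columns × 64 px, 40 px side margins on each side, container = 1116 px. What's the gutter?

44 px

Take off 80 px of margins, leaving 1036 px.
Columns use 640 px, leaving 396 px across 9 gutters = 44 px each.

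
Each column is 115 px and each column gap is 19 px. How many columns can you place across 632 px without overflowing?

4 columns: 4·115 + 3·19 = 517 px ≤ 632.
5 columns: 651 px > 632. So 4.

4 columns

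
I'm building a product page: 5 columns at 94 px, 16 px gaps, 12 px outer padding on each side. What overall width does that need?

558 px

Adding margins, columns and gutters: 24 + 470 + 64 = 558 px.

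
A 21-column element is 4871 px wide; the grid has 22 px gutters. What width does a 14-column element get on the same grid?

3240 px

4871 − 20·22 = 4431; ÷21 gives c = 211 px.
Span of 14: 14·211 + 13·22 = 2954 + 286 = 3240 px.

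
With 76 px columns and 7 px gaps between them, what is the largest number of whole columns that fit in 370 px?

4 columns

4 columns: 4·76 + 3·7 = 325 px ≤ 370.
5 columns: 408 px > 370. So 4.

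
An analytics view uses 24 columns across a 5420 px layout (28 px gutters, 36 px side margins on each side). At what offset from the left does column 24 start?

Subtract both margins: 5420 − 2·36 = 5348 px.
5348 − 23·28 = 4704; ÷24 gives c = 196 px.
Column 24 starts at margin + 23·(column + gutter) = 36 + 23·224 = 5188 px.

5188 px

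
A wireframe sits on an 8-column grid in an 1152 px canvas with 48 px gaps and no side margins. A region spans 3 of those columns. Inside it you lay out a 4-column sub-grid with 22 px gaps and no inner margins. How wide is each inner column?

8c + 7·48 = 1152 → 8c = 816 → c = 102 px.
3 columns plus 2 gaps: 306 + 96 = 402 px.
Subtracting 3 gaps of 22 leaves 336 for 4 columns, so d = 84 px.

84 px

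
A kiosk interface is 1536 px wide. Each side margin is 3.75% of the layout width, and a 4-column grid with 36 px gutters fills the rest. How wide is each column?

Margins: 3.75% × 1536 = 57.6 px each, so content = 1536 − 115.2 = 1420.8 px.
1420.8 − 3·36 = 1312.8; ÷4 gives c = 328.2 px.

328.2 px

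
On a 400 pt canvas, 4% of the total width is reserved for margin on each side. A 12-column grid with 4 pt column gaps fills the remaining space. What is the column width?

400 × (1 − 2·4%) = 400 × 92% = 368 pt for the columns.
368 − 11·4 = 324; ÷12 gives c = 27 pt.

27 pt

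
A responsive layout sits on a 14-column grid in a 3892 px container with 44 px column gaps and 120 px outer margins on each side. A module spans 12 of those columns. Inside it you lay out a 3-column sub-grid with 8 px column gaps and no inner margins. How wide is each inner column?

Take off 240 px of margins, leaving 3652 px.
Subtracting 13 column gaps of 44 leaves 3080 for 14 columns, so c = 220 px.
12-column span = 12·220 + 11·44 = 3124 px.
3d + 2·8 = 3124 → 3d = 3108 → d = 1036 px.

1036 px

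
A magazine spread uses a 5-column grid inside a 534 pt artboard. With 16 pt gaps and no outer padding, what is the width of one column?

534 − 4·16 = 470; ÷5 gives c = 94 pt.

94 pt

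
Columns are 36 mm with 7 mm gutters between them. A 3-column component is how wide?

Span of 3: 3·36 + 2·7 = 108 + 14 = 122 mm.

122 mm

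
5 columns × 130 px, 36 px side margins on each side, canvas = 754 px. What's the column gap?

8 px

Take off 72 px of margins, leaving 682 px.
Columns use 650 px, leaving 32 px across 4 column gaps = 8 px each.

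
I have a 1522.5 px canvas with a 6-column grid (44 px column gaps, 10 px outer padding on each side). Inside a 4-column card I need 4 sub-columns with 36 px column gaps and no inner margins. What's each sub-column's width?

Take off 20 px of margins, leaving 1502.5 px.
1502.5 − 5·44 = 1282.5; ÷6 gives c = 213.75 px.
Span of 4: 4·213.75 + 3·44 = 855 + 132 = 987 px.
Subtracting 3 column gaps of 36 leaves 879 for 4 columns, so d = 219.75 px.

219.75 px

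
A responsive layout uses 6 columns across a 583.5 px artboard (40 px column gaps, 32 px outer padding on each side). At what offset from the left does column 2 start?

Subtract both margins: 583.5 − 2·32 = 519.5 px.
6c + 5·40 = 519.5 → 6c = 319.5 → c = 53.25 px.
Each column+gutter stride is 93.25 px; 1 of them past the 32 px margin is 32 + 93.25 = 125.25 px.

125.25 px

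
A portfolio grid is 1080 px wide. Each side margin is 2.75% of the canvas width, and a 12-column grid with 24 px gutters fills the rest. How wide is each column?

Margins: 2.75% × 1080 = 29.7 px each, so content = 1080 − 59.4 = 1020.6 px.
Subtracting 11 gutters of 24 leaves 756.6 for 12 columns, so c = 63.05 px.

63.05 px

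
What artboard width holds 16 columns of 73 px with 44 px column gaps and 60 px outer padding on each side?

1948 px

Artboard = 2·60 + 16·73 + 15·44 = 120 + 1168 + 660 = 1948 px.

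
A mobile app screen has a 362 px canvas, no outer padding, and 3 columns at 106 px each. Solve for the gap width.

Columns use 318 px, leaving 44 px across 2 gaps = 22 px each.

22 px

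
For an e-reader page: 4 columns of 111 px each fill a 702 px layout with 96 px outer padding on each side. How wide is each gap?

Content width = 702 − 2·96 = 510 px.
4 columns take 4·111 = 444 px; remaining 66 splits into 3 gaps.
g = 66 / 3 = 22 px.

22 px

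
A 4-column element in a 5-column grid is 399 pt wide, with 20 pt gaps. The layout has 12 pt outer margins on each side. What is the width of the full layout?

399 − 3·20 = 339; ÷4 gives c = 84.75 pt.
Layout = 2·12 + 5·84.75 + 4·20 = 24 + 423.75 + 80 = 527.75 pt.

527.75 pt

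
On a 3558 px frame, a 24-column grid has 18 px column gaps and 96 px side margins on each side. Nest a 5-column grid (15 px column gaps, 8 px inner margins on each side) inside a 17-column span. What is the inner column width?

460.6 px

Inside the margins: 3558 − 192 = 3366 px.
24 columns + 23 column gaps: 24c + 23·18 = 3366.
24c = 3366 − 414 = 2952, so c = 123 px.
17 columns plus 16 column gaps: 2091 + 288 = 2379 px.
Inner content = 2379 − 2·8 = 2363 px.
Subtracting 4 column gaps of 15 leaves 2303 for 5 columns, so d = 460.6 px.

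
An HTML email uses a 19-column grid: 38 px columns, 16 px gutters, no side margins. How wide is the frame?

1010 px

Frame = 19·38 + 18·16 = 722 + 288 = 1010 px.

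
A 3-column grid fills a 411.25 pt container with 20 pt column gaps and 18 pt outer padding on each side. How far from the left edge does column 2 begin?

Content = 411.25 − 2·18 = 375.25 pt.
375.25 − 2·20 = 335.25; ÷3 gives c = 111.75 pt.
Each column+gutter stride is 131.75 pt; 1 of them past the 18 pt margin is 18 + 131.75 = 149.75 pt.

149.75 pt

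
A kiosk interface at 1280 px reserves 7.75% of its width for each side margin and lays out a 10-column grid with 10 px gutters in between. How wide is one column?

99.16 px

1280 × (1 − 2·7.75%) = 1280 × 84.5% = 1081.6 px for the columns.
10 columns + 9 gutters: 10c + 9·10 = 1081.6.
10c = 1081.6 − 90 = 991.6, so c = 99.16 px.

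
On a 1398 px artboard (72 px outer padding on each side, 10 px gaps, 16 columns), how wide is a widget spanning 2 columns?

Content width = 1398 − 2·72 = 1254 px.
16c + 15·10 = 1254 → 16c = 1104 → c = 69 px.
Span of 2: 2·69 + 1·10 = 138 + 10 = 148 px.

148 px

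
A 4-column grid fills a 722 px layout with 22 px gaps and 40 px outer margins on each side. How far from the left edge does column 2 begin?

Content = 722 − 2·40 = 642 px.
Subtracting 3 gaps of 22 leaves 576 for 4 columns, so c = 144 px.
Before column 2: the margin + 1 column + 1 gap.
Offset = 40 + 1·(144 + 22) = 40 + 166 = 206 px.

206 px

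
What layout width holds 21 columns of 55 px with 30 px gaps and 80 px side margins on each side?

1915 px

Layout = 2·80 + 21·55 + 20·30 = 160 + 1155 + 600 = 1915 px.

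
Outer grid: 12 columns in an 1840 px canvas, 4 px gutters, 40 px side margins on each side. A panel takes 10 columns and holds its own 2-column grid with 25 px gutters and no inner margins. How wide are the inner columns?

Subtract both margins: 1840 − 2·40 = 1760 px.
12 columns + 11 gutters: 12c + 11·4 = 1760.
12c = 1760 − 44 = 1716, so c = 143 px.
10 columns plus 9 gutters: 1430 + 36 = 1466 px.
2 columns + 1 gutter: 2d + 1·25 = 1466.
2d = 1466 − 25 = 1441, so d = 720.5 px.

720.5 px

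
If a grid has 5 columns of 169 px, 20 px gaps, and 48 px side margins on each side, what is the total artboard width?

Total width: 2·48 + 5·169 + 4·20 = 1021 px.

1021 px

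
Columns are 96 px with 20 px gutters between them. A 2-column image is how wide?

2 columns plus 1 gutter: 192 + 20 = 212 px.

212 px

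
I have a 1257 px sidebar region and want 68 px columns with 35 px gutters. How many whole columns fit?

12 columns: 12·68 + 11·35 = 1201 px ≤ 1257.
13 columns: 1304 px > 1257. So 12.

12 columns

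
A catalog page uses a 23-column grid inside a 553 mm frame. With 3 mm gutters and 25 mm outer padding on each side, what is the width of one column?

Subtract both margins: 553 − 2·25 = 503 mm.
23c + 22·3 = 503 → 23c = 437 → c = 19 mm.

19 mm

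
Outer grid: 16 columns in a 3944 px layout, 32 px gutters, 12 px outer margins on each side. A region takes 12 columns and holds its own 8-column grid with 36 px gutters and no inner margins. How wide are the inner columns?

Subtract both margins: 3944 − 2·12 = 3920 px.
16c + 15·32 = 3920 → 16c = 3440 → c = 215 px.
Span of 12: 12·215 + 11·32 = 2580 + 352 = 2932 px.
2932 − 7·36 = 2680; ÷8 gives d = 335 px.

335 px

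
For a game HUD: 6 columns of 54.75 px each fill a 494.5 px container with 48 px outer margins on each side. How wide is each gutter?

14 px

Content width = 494.5 − 2·48 = 398.5 px.
Columns use 328.5 px, leaving 70 px across 5 gutters = 14 px each.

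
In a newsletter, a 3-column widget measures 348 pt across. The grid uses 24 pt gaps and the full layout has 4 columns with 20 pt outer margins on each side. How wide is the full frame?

512 pt

3c + 2·24 = 348 → 3c = 300 → c = 100 pt.
Adding margins, columns and gutters: 40 + 400 + 72 = 512 pt.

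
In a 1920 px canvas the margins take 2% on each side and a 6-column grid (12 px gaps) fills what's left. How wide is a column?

297.2 px

Margins: 2% × 1920 = 38.4 px each, so content = 1920 − 76.8 = 1843.2 px.
6 columns + 5 gaps: 6c + 5·12 = 1843.2.
6c = 1843.2 − 60 = 1783.2, so c = 297.2 px.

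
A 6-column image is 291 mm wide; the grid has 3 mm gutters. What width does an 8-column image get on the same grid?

6 columns + 5 gutters: 6c + 5·3 = 291.
6c = 291 − 15 = 276, so c = 46 mm.
8-column span = 8·46 + 7·3 = 389 mm.

389 mm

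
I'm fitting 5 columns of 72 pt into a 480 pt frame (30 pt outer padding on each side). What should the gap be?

15 pt

Subtract both margins: 480 − 2·30 = 420 pt.
5·72 + 4g = 420 → 4g = 60 → g = 15 pt.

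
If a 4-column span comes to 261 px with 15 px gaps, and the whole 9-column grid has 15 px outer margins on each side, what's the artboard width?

Subtracting 3 gaps of 15 leaves 216 for 4 columns, so c = 54 px.
Total width: 2·15 + 9·54 + 8·15 = 636 px.

636 px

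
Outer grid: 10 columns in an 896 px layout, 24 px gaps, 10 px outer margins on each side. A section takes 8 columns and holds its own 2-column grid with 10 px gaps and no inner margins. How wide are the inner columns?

Outer content = 896 − 2·10 = 876 px.
10 columns + 9 gaps: 10c + 9·24 = 876.
10c = 876 − 216 = 660, so c = 66 px.
8 columns plus 7 gaps: 528 + 168 = 696 px.
2d + 1·10 = 696 → 2d = 686 → d = 343 px.

343 px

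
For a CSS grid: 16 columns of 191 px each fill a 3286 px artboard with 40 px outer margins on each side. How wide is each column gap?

Content width = 3286 − 2·40 = 3206 px.
16·191 + 15g = 3206 → 15g = 150 → g = 10 px.

10 px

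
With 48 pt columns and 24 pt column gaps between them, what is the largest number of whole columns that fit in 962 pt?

13 columns

13 columns: 13·48 + 12·24 = 912 pt ≤ 962.
14 columns: 984 pt > 962. So 13.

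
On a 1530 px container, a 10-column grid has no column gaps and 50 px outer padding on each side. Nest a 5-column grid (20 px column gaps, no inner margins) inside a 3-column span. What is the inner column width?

Take off 100 px of margins, leaving 1430 px.
1430 / 10 = 143 px per column.
3-column span = 3·143 = 429 px.
Subtracting 4 column gaps of 20 leaves 349 for 5 columns, so d = 69.8 px.

69.8 px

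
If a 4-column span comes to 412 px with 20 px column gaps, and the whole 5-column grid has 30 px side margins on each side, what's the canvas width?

4 columns + 3 column gaps: 4c + 3·20 = 412.
4c = 412 − 60 = 352, so c = 88 px.
Total width: 2·30 + 5·88 + 4·20 = 580 px.

580 px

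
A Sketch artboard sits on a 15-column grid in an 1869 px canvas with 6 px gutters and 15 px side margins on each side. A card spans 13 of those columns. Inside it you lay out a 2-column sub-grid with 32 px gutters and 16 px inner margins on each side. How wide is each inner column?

764.5 px

Take off 30 px of margins, leaving 1839 px.
15 columns + 14 gutters: 15c + 14·6 = 1839.
15c = 1839 − 84 = 1755, so c = 117 px.
13 columns plus 12 gutters: 1521 + 72 = 1593 px.
Inner content = 1593 − 2·16 = 1561 px.
Subtracting 1 gutter of 32 leaves 1529 for 2 columns, so d = 764.5 px.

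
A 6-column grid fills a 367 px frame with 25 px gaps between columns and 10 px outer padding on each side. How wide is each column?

37 px

Take off 20 px of margins, leaving 347 px.
Subtracting 5 gaps of 25 leaves 222 for 6 columns, so c = 37 px.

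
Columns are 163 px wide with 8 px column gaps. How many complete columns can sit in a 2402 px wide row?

14 columns

14 columns: 14·163 + 13·8 = 2386 px ≤ 2402.
15 columns: 2557 px > 2402. So 14.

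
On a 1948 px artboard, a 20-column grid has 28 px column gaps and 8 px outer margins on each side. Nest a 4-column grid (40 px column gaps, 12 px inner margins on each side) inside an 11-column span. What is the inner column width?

226.5 px

Outer content = 1948 − 2·8 = 1932 px.
20c + 19·28 = 1932 → 20c = 1400 → c = 70 px.
Span of 11: 11·70 + 10·28 = 770 + 280 = 1050 px.
Inner content = 1050 − 2·12 = 1026 px.
4d + 3·40 = 1026 → 4d = 906 → d = 226.5 px.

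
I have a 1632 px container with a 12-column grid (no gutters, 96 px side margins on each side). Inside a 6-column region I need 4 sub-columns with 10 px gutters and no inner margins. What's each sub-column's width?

Outer content = 1632 − 2·96 = 1440 px.
1440 / 12 = 120 px per column.
With no gutters, 6 columns span 6·120 = 720 px.
720 − 3·10 = 690; ÷4 gives d = 172.5 px.

172.5 px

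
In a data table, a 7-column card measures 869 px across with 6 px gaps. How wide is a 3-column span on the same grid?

369 px

7c + 6·6 = 869 → 7c = 833 → c = 119 px.
3-column span = 3·119 + 2·6 = 369 px.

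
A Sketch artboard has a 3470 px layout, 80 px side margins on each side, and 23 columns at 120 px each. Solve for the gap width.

Take off 160 px of margins, leaving 3310 px.
23·120 + 22g = 3310 → 22g = 550 → g = 25 px.

25 px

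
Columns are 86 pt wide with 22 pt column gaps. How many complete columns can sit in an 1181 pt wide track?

11 columns

k columns need k·86 + (k−1)·22 = k·108 − 22.
k·108 − 22 ≤ 1181 → k ≤ 1203 / 108 ≈ 11.14, so k = 11.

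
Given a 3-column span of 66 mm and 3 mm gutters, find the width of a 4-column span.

89 mm

3 columns + 2 gutters: 3c + 2·3 = 66.
3c = 66 − 6 = 60, so c = 20 mm.
4 columns plus 3 gutters: 80 + 9 = 89 mm.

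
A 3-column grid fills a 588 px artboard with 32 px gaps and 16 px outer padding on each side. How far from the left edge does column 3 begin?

408 px

Inside the margins: 588 − 32 = 556 px.
3c + 2·32 = 556 → 3c = 492 → c = 164 px.
Each column+gutter stride is 196 px; 2 of them past the 16 px margin is 16 + 392 = 408 px.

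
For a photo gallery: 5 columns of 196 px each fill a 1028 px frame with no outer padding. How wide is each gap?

Columns use 980 px, leaving 48 px across 4 gaps = 12 px each.

12 px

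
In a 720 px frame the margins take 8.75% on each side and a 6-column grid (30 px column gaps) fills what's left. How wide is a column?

74 px

Margins: 8.75% × 720 = 63 px each, so content = 720 − 126 = 594 px.
Subtracting 5 column gaps of 30 leaves 444 for 6 columns, so c = 74 px.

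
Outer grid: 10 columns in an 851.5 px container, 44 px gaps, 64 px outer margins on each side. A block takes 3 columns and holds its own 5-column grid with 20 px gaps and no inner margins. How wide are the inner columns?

Inside the margins: 851.5 − 128 = 723.5 px.
Subtracting 9 gaps of 44 leaves 327.5 for 10 columns, so c = 32.75 px.
3-column span = 3·32.75 + 2·44 = 186.25 px.
Subtracting 4 gaps of 20 leaves 106.25 for 5 columns, so d = 21.25 px.

21.25 px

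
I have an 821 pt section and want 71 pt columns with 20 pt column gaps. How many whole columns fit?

9 columns: 9·71 + 8·20 = 799 pt ≤ 821.
10 columns: 890 pt > 821. So 9.

9 columns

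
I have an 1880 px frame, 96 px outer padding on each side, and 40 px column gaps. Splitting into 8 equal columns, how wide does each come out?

176 px

Inside the margins: 1880 − 192 = 1688 px.
8c + 7·40 = 1688 → 8c = 1408 → c = 176 px.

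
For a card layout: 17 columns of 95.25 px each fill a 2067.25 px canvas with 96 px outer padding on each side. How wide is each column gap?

16 px

Subtract both margins: 2067.25 − 2·96 = 1875.25 px.
Columns use 1619.25 px, leaving 256 px across 16 column gaps = 16 px each.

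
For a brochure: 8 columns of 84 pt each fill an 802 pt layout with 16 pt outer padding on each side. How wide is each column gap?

Content width = 802 − 2·16 = 770 pt.
8 columns take 8·84 = 672 pt; remaining 98 splits into 7 column gaps.
g = 98 / 7 = 14 pt.

14 pt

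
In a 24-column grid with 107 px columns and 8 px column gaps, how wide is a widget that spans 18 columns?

18 columns plus 17 column gaps: 1926 + 136 = 2062 px.

2062 px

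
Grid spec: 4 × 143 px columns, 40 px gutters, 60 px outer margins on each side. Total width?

812 px

Total width: 2·60 + 4·143 + 3·40 = 812 px.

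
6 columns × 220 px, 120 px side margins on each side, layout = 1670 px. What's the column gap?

22 px

Inside the margins: 1670 − 240 = 1430 px.
6·220 + 5g = 1430 → 5g = 110 → g = 22 px.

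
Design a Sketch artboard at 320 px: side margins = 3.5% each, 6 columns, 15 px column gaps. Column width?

37.1 px

Each margin = 3.5% of 320 = 11.2 px; content = 320 − 2·11.2 = 297.6 px.
6c + 5·15 = 297.6 → 6c = 222.6 → c = 37.1 px.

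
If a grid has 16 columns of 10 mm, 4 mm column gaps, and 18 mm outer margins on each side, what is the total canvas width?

Total width: 2·18 + 16·10 + 15·4 = 256 mm.

256 mm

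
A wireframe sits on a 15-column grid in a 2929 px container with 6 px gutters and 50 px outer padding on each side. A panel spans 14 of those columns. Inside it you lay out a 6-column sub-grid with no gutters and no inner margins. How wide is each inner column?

440 px

Subtract both margins: 2929 − 2·50 = 2829 px.
Subtracting 14 gutters of 6 leaves 2745 for 15 columns, so c = 183 px.
Span of 14: 14·183 + 13·6 = 2562 + 78 = 2640 px.
2640 / 6 = 440 px per column.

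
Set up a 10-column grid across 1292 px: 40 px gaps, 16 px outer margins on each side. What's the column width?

Take off 32 px of margins, leaving 1260 px.
10c + 9·40 = 1260 → 10c = 900 → c = 90 px.

90 px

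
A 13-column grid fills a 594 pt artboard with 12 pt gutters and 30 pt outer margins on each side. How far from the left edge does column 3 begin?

Inside the margins: 594 − 60 = 534 pt.
Subtracting 12 gutters of 12 leaves 390 for 13 columns, so c = 30 pt.
Each column+gutter stride is 42 pt; 2 of them past the 30 pt margin is 30 + 84 = 114 pt.

114 pt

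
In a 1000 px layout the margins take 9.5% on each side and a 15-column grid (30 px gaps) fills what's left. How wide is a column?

26 px

1000 × (1 − 2·9.5%) = 1000 × 81% = 810 px for the columns.
15c + 14·30 = 810 → 15c = 390 → c = 26 px.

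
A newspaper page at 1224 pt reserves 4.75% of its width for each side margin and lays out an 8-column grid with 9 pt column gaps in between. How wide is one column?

Margins: 4.75% × 1224 = 58.14 pt each, so content = 1224 − 116.28 = 1107.72 pt.
1107.72 − 7·9 = 1044.72; ÷8 gives c = 130.59 pt.

130.59 pt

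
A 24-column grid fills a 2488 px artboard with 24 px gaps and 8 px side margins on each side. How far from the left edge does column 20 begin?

Content = 2488 − 2·8 = 2472 px.
24c + 23·24 = 2472 → 24c = 1920 → c = 80 px.
Before column 20: the margin + 19 columns + 19 gaps.
Offset = 8 + 19·(80 + 24) = 8 + 1976 = 1984 px.

1984 px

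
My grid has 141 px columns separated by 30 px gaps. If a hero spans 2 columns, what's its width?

312 px

2-column span = 2·141 + 1·30 = 312 px.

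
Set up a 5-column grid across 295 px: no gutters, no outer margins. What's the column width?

5c = 295 → c = 59 px.

59 px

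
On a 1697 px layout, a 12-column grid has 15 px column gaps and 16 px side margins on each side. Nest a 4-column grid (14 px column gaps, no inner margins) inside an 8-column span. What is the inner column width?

265.75 px

Subtract both margins: 1697 − 2·16 = 1665 px.
12c + 11·15 = 1665 → 12c = 1500 → c = 125 px.
8-column span = 8·125 + 7·15 = 1105 px.
4 columns + 3 column gaps: 4d + 3·14 = 1105.
4d = 1105 − 42 = 1063, so d = 265.75 px.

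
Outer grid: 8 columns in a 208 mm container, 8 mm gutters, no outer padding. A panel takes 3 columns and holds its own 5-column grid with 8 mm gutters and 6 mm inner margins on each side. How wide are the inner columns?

5.8 mm

8 columns + 7 gutters: 8c + 7·8 = 208.
8c = 208 − 56 = 152, so c = 19 mm.
3 columns plus 2 gutters: 57 + 16 = 73 mm.
Inner content = 73 − 2·6 = 61 mm.
Subtracting 4 gutters of 8 leaves 29 for 5 columns, so d = 5.8 mm.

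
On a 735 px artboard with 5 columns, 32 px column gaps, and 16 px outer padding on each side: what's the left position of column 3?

310 px

Subtract both margins: 735 − 2·16 = 703 px.
703 − 4·32 = 575; ÷5 gives c = 115 px.
Column 3 starts at margin + 2·(column + gutter) = 16 + 2·147 = 310 px.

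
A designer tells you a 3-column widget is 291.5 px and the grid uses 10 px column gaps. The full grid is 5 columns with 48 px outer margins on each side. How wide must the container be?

588.5 px

291.5 − 2·10 = 271.5; ÷3 gives c = 90.5 px.
Total width: 2·48 + 5·90.5 + 4·10 = 588.5 px.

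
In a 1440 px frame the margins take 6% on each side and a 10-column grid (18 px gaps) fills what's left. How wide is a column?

Margins: 6% × 1440 = 86.4 px each, so content = 1440 − 172.8 = 1267.2 px.
10c + 9·18 = 1267.2 → 10c = 1105.2 → c = 110.52 px.

110.52 px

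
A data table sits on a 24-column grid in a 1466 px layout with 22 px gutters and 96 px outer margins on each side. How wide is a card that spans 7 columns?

Take off 192 px of margins, leaving 1274 px.
24 columns + 23 gutters: 24c + 23·22 = 1274.
24c = 1274 − 506 = 768, so c = 32 px.
7 columns plus 6 gutters: 224 + 132 = 356 px.

356 px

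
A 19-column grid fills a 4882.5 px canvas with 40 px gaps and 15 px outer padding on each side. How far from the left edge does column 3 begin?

530 px

Content = 4882.5 − 2·15 = 4852.5 px.
19c + 18·40 = 4852.5 → 19c = 4132.5 → c = 217.5 px.
Column 3 starts at margin + 2·(column + gutter) = 15 + 2·257.5 = 530 px.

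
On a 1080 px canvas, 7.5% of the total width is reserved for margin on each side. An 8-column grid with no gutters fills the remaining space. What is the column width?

Each margin = 7.5% of 1080 = 81 px; content = 1080 − 2·81 = 918 px.
8c = 918 → c = 114.75 px.

114.75 px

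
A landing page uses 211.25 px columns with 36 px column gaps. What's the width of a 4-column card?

953 px

Span of 4: 4·211.25 + 3·36 = 845 + 108 = 953 px.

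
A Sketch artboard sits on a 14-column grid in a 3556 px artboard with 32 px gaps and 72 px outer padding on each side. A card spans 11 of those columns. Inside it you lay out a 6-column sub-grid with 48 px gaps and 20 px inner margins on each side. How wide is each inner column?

399 px

Subtract both margins: 3556 − 2·72 = 3412 px.
14c + 13·32 = 3412 → 14c = 2996 → c = 214 px.
11 columns plus 10 gaps: 2354 + 320 = 2674 px.
Inner content = 2674 − 2·20 = 2634 px.
2634 − 5·48 = 2394; ÷6 gives d = 399 px.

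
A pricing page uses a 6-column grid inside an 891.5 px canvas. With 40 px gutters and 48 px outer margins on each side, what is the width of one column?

Inside the margins: 891.5 − 96 = 795.5 px.
795.5 − 5·40 = 595.5; ÷6 gives c = 99.25 px.

99.25 px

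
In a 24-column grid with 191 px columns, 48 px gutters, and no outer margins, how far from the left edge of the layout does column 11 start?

2390 px

Each column+gutter stride is 239 px; with no margin, 10 of them is 2390 px.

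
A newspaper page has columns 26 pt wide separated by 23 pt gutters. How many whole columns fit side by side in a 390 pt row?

8 columns

8 columns: 8·26 + 7·23 = 369 pt ≤ 390.
9 columns: 418 pt > 390. So 8.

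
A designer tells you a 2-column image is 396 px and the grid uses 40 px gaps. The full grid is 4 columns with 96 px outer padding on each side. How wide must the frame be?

1024 px

Subtracting 1 gap of 40 leaves 356 for 2 columns, so c = 178 px.
Total width: 2·96 + 4·178 + 3·40 = 1024 px.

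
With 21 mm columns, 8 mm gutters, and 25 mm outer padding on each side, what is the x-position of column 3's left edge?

Column 3 starts at margin + 2·(column + gutter) = 25 + 2·29 = 83 mm.

83 mm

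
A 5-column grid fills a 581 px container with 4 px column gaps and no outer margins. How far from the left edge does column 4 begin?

5 columns + 4 column gaps: 5c + 4·4 = 581.
5c = 581 − 16 = 565, so c = 113 px.
No margin, so column 4 starts at 3·(column + gutter) = 3·117 = 351 px.

351 px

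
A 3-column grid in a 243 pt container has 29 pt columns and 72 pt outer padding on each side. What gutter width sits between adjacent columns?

6 pt

Take off 144 pt of margins, leaving 99 pt.
3·29 + 2g = 99 → 2g = 12 → g = 6 pt.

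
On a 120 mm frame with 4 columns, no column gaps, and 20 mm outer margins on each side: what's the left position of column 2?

Take off 40 mm of margins, leaving 80 mm.
With no column gaps, each column is 80/4 = 20 mm.
Column 2 starts at margin + 1·(column + gutter) = 20 + 1·20 = 40 mm.

40 mm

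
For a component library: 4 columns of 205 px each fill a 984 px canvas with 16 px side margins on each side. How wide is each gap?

44 px

Take off 32 px of margins, leaving 952 px.
4 columns take 4·205 = 820 px; remaining 132 splits into 3 gaps.
g = 132 / 3 = 44 px.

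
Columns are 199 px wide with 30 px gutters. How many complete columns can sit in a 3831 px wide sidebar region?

16 columns

16 columns: 16·199 + 15·30 = 3634 px ≤ 3831.
17 columns: 3863 px > 3831. So 16.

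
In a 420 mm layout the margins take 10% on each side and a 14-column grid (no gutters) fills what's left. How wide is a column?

Each margin = 10% of 420 = 42 mm; content = 420 − 2·42 = 336 mm.
With no gutters, each column is 336/14 = 24 mm.

24 mm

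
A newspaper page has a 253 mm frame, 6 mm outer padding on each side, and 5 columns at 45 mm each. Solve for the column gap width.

Content width = 253 − 2·6 = 241 mm.
5 columns take 5·45 = 225 mm; remaining 16 splits into 4 column gaps.
g = 16 / 4 = 4 mm.

4 mm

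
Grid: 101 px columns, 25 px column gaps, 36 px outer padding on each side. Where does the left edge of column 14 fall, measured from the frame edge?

Before column 14: the margin + 13 columns + 13 column gaps.
Offset = 36 + 13·(101 + 25) = 36 + 1638 = 1674 px.

1674 px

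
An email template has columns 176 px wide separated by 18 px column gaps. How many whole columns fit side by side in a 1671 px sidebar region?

8 columns

8 columns: 8·176 + 7·18 = 1534 px ≤ 1671.
9 columns: 1728 px > 1671. So 8.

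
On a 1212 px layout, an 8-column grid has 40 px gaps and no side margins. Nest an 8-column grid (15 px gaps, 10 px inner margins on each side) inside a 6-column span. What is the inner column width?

1212 − 7·40 = 932; ÷8 gives c = 116.5 px.
6-column span = 6·116.5 + 5·40 = 899 px.
Inner content = 899 − 2·10 = 879 px.
8 columns + 7 gaps: 8d + 7·15 = 879.
8d = 879 − 105 = 774, so d = 96.75 px.

96.75 px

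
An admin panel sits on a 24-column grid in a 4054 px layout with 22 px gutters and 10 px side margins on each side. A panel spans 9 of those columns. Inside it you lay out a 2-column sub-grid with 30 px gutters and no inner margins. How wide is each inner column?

734.5 px

Inside the margins: 4054 − 20 = 4034 px.
24 columns + 23 gutters: 24c + 23·22 = 4034.
24c = 4034 − 506 = 3528, so c = 147 px.
Span of 9: 9·147 + 8·22 = 1323 + 176 = 1499 px.
1499 − 1·30 = 1469; ÷2 gives d = 734.5 px.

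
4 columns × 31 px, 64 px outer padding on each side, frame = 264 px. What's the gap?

4 px

Take off 128 px of margins, leaving 136 px.
Columns use 124 px, leaving 12 px across 3 gaps = 4 px each.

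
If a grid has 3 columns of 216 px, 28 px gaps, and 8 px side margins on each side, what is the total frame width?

720 px

Adding margins, columns and gutters: 16 + 648 + 56 = 720 px.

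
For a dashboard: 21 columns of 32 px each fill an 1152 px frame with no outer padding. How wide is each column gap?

21 columns take 21·32 = 672 px; remaining 480 splits into 20 column gaps.
g = 480 / 20 = 24 px.

24 px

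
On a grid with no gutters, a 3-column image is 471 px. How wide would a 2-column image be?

3c = 471 → c = 157 px.
With no gutters, 2 columns span 2·157 = 314 px.

314 px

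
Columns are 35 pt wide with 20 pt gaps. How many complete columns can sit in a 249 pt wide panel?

4 columns

4 columns: 4·35 + 3·20 = 200 pt ≤ 249.
5 columns: 255 pt > 249. So 4.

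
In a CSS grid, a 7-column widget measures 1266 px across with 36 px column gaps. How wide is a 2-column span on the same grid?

336 px

7c + 6·36 = 1266 → 7c = 1050 → c = 150 px.
Span of 2: 2·150 + 1·36 = 300 + 36 = 336 px.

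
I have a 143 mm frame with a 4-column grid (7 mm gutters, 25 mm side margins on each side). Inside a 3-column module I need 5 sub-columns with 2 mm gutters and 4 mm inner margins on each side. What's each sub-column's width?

10.4 mm

Outer content = 143 − 2·25 = 93 mm.
4c + 3·7 = 93 → 4c = 72 → c = 18 mm.
Span of 3: 3·18 + 2·7 = 54 + 14 = 68 mm.
Inner content = 68 − 2·4 = 60 mm.
5d + 4·2 = 60 → 5d = 52 → d = 10.4 mm.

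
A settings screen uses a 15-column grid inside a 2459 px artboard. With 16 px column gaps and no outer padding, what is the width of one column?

149 px

15 columns + 14 column gaps: 15c + 14·16 = 2459.
15c = 2459 − 224 = 2235, so c = 149 px.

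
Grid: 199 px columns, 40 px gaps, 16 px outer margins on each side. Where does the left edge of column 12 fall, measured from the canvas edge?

2645 px

Each column+gutter stride is 239 px; 11 of them past the 16 px margin is 16 + 2629 = 2645 px.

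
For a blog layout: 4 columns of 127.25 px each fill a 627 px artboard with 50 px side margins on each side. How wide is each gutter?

6 px

Subtract both margins: 627 − 2·50 = 527 px.
Columns use 509 px, leaving 18 px across 3 gutters = 6 px each.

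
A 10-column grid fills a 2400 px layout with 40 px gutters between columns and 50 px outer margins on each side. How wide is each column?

194 px

Inside the margins: 2400 − 100 = 2300 px.
Subtracting 9 gutters of 40 leaves 1940 for 10 columns, so c = 194 px.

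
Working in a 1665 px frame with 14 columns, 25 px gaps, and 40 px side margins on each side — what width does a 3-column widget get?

Inside the margins: 1665 − 80 = 1585 px.
1585 − 13·25 = 1260; ÷14 gives c = 90 px.
Span of 3: 3·90 + 2·25 = 270 + 50 = 320 px.

320 px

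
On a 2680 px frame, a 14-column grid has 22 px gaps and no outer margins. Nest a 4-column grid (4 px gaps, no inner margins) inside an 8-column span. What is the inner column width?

14 columns + 13 gaps: 14c + 13·22 = 2680.
14c = 2680 − 286 = 2394, so c = 171 px.
8-column span = 8·171 + 7·22 = 1522 px.
1522 − 3·4 = 1510; ÷4 gives d = 377.5 px.

377.5 px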